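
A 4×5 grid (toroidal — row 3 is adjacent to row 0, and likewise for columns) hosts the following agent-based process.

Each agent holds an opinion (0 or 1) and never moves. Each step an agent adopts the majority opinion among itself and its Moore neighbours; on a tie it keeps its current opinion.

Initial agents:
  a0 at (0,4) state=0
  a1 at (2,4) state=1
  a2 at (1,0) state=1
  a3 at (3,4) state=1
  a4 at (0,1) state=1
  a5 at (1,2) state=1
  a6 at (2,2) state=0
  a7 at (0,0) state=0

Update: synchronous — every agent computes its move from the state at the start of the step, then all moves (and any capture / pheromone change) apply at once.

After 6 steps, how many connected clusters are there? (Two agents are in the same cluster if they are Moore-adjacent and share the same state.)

t=1: a0@(0,4):0 a1@(2,4):1 a2@(1,0):1 a3@(3,4):1 a4@(0,1):1 a5@(1,2):1 a6@(2,2):0 a7@(0,0):1
t=2: a0@(0,4):1 a1@(2,4):1 a2@(1,0):1 a3@(3,4):1 a4@(0,1):1 a5@(1,2):1 a6@(2,2):0 a7@(0,0):1
t=3: (unchanged — steady state)

2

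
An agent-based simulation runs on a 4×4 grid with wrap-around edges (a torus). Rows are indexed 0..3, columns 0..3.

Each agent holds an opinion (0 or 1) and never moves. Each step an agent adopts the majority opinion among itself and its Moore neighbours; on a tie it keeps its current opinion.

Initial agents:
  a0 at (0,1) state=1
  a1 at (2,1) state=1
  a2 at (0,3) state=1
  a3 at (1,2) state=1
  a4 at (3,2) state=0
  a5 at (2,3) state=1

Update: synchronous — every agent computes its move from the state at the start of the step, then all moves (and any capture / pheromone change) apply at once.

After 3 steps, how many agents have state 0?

t=1: a0@(0,1):1 a1@(2,1):1 a2@(0,3):1 a3@(1,2):1 a4@(3,2):1 a5@(2,3):1
t=2: (unchanged — steady state)

0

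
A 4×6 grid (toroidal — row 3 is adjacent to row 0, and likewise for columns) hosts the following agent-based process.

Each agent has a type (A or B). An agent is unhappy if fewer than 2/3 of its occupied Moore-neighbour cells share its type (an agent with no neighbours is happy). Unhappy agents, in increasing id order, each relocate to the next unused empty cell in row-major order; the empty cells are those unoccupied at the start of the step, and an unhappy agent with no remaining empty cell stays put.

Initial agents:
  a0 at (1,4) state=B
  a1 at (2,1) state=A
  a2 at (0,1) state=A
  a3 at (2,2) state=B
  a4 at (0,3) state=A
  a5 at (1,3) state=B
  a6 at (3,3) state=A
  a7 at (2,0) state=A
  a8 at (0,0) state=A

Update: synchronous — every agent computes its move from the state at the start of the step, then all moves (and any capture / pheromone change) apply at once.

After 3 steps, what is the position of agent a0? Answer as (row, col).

(0, 2)

t=1: a0@(0,2):B a1@(0,4):A a2@(0,1):A a3@(0,5):B a4@(1,0):A a5@(1,3):B a6@(1,1):A a7@(2,0):A a8@(0,0):A
t=2: a0@(0,3):B a1@(1,2):A a2@(0,1):A a3@(1,4):B a4@(1,0):A a5@(1,5):B a6@(1,1):A a7@(2,0):A a8@(0,0):A
t=3: a0@(0,2):B a1@(1,2):A a2@(0,1):A a3@(1,4):B a4@(1,0):A a5@(0,4):B a6@(1,1):A a7@(2,0):A a8@(0,0):A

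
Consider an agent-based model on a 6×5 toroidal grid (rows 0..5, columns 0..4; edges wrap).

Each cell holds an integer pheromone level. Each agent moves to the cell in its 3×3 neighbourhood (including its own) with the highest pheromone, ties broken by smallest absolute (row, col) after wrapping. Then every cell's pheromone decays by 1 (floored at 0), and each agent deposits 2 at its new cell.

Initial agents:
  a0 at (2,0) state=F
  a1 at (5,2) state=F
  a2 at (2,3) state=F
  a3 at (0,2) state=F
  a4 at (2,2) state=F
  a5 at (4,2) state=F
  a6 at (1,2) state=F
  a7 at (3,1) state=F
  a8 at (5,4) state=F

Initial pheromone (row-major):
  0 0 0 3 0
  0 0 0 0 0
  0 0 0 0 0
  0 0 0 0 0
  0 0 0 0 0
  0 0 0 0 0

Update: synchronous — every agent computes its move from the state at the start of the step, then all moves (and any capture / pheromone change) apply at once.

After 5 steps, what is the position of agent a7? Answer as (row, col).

(1, 0)

t=1: a0@(1,0) a1@(0,3) a2@(1,2) a3@(0,3) a4@(1,1) a5@(3,1) a6@(0,3) a7@(2,0) a8@(0,3) | pheromone: 0 0 0 10 0 / 2 2 2 0 0 / 2 0 0 0 0 / 0 2 0 0 0 / 0 0 0 0 0 / 0 0 0 0 0
t=2: a0@(1,0) a1@(0,3) a2@(0,3) a3@(0,3) a4@(1,0) a5@(2,0) a6@(0,3) a7@(1,0) a8@(0,3) | pheromone: 0 0 0 19 0 / 7 1 1 0 0 / 3 0 0 0 0 / 0 1 0 0 0 / 0 0 0 0 0 / 0 0 0 0 0
t=3: a0@(1,0) a1@(0,3) a2@(0,3) a3@(0,3) a4@(1,0) a5@(1,0) a6@(0,3) a7@(1,0) a8@(0,3) | pheromone: 0 0 0 28 0 / 14 0 0 0 0 / 2 0 0 0 0 / 0 0 0 0 0 / 0 0 0 0 0 / 0 0 0 0 0
t=4: a0@(1,0) a1@(0,3) a2@(0,3) a3@(0,3) a4@(1,0) a5@(1,0) a6@(0,3) a7@(1,0) a8@(0,3) | pheromone: 0 0 0 37 0 / 21 0 0 0 0 / 1 0 0 0 0 / 0 0 0 0 0 / 0 0 0 0 0 / 0 0 0 0 0
t=5: a0@(1,0) a1@(0,3) a2@(0,3) a3@(0,3) a4@(1,0) a5@(1,0) a6@(0,3) a7@(1,0) a8@(0,3) | pheromone: 0 0 0 46 0 / 28 0 0 0 0 / 0 0 0 0 0 / 0 0 0 0 0 / 0 0 0 0 0 / 0 0 0 0 0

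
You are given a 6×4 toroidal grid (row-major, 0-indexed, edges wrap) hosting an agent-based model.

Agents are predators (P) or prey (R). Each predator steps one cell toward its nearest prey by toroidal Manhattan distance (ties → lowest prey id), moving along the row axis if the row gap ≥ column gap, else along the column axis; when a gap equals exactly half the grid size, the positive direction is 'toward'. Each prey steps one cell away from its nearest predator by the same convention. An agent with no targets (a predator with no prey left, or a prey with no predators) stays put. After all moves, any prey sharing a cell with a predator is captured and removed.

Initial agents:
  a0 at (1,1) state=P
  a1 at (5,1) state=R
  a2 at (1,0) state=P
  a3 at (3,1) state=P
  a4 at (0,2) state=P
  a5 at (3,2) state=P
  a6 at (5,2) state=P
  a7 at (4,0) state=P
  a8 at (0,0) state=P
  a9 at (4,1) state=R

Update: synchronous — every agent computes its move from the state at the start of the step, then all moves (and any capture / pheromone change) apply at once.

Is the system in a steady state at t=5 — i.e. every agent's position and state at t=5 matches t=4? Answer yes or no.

t=1: a0@(0,1):P a2@(0,0):P a3@(4,1):P a4@(5,2):P a5@(4,2):P a6@(5,1):P a7@(4,1):P a8@(5,0):P
t=2: (unchanged — steady state)

yes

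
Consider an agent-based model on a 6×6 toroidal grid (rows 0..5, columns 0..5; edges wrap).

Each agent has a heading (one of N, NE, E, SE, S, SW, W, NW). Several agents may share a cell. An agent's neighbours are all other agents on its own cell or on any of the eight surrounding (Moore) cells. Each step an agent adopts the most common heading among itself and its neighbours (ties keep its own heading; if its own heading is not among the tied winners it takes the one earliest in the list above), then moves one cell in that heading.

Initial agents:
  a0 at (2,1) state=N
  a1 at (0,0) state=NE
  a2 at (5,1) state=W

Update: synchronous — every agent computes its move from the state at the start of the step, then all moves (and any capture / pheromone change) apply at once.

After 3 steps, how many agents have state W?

t=1: a0@(1,1):N a1@(5,1):NE a2@(5,0):W
t=2: a0@(0,1):N a1@(4,2):NE a2@(5,5):W
t=3: a0@(5,1):N a1@(3,3):NE a2@(5,4):W

1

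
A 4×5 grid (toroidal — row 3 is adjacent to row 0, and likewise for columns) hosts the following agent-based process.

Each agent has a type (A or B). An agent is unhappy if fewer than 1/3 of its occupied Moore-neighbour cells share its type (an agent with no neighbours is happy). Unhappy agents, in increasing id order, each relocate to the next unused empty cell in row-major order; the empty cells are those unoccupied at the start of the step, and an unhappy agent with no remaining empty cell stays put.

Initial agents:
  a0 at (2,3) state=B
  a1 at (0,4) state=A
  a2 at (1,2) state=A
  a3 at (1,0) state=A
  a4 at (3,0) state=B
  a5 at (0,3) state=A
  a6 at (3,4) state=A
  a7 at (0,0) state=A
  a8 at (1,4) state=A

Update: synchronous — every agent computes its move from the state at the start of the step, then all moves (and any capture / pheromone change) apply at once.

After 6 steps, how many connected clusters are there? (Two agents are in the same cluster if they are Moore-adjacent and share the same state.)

t=1: a0@(0,1):B a1@(0,4):A a2@(1,2):A a3@(1,0):A a4@(0,2):B a5@(0,3):A a6@(3,4):A a7@(0,0):A a8@(1,4):A
t=2: a0@(1,1):B a1@(0,4):A a2@(1,2):A a3@(1,0):A a4@(0,2):B a5@(0,3):A a6@(3,4):A a7@(0,0):A a8@(1,4):A
t=3: a0@(0,1):B a1@(0,4):A a2@(1,2):A a3@(1,0):A a4@(0,2):B a5@(0,3):A a6@(3,4):A a7@(0,0):A a8@(1,4):A
t=4: a0@(1,1):B a1@(0,4):A a2@(1,2):A a3@(1,0):A a4@(0,2):B a5@(0,3):A a6@(3,4):A a7@(0,0):A a8@(1,4):A
t=5: a0@(0,1):B a1@(0,4):A a2@(1,2):A a3@(1,0):A a4@(0,2):B a5@(0,3):A a6@(3,4):A a7@(0,0):A a8@(1,4):A
t=6: a0@(1,1):B a1@(0,4):A a2@(1,2):A a3@(1,0):A a4@(0,2):B a5@(0,3):A a6@(3,4):A a7@(0,0):A a8@(1,4):A

2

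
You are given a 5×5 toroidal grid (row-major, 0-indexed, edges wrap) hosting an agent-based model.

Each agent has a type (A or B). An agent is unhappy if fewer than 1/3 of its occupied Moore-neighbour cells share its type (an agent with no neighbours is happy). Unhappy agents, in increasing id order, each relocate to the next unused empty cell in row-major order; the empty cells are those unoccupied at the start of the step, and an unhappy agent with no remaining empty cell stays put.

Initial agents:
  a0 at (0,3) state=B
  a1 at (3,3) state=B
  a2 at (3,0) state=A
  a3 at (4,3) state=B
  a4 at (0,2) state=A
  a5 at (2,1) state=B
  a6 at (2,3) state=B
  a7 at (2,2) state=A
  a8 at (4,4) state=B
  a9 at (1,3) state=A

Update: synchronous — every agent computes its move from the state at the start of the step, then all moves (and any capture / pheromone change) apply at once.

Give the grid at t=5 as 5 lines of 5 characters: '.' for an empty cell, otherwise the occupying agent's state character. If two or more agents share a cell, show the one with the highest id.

t=1: a0@(0,3):B a1@(3,3):B a2@(0,0):A a3@(4,3):B a4@(0,2):A a5@(0,1):B a6@(2,3):B a7@(0,4):A a8@(4,4):B a9@(1,3):A
t=2: a0@(0,3):B a1@(3,3):B a2@(0,0):A a3@(4,3):B a4@(1,0):A a5@(1,1):B a6@(2,3):B a7@(0,4):A a8@(4,4):B a9@(1,3):A
t=3: a0@(0,3):B a1@(3,3):B a2@(0,0):A a3@(4,3):B a4@(1,0):A a5@(0,1):B a6@(2,3):B a7@(0,4):A a8@(4,4):B a9@(1,3):A
t=4: a0@(0,3):B a1@(3,3):B a2@(0,0):A a3@(4,3):B a4@(1,0):A a5@(0,2):B a6@(2,3):B a7@(0,4):A a8@(4,4):B a9@(1,3):A
t=5: a0@(0,3):B a1@(3,3):B a2@(0,0):A a3@(4,3):B a4@(1,0):A a5@(0,2):B a6@(2,3):B a7@(0,4):A a8@(4,4):B a9@(0,1):A

AABBA
A....
...B.
...B.
...BB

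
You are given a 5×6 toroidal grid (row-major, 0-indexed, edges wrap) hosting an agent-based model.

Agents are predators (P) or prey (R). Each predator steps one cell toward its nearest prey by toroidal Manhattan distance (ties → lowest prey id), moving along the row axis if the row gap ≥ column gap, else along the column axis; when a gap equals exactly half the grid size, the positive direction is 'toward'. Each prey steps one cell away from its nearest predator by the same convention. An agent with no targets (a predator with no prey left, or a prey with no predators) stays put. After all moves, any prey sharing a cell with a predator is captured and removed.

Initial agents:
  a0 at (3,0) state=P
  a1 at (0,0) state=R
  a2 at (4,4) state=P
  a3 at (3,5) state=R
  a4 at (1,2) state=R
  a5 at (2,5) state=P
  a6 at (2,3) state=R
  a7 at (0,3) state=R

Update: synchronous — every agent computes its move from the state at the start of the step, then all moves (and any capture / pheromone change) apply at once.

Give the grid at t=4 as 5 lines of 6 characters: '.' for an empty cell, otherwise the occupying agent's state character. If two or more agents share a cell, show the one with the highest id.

R..P..
..R...
...R..
P.....
......

t=1: a0@(3,5):P a1@(1,0):R a2@(3,4):P a4@(0,2):R a5@(3,5):P a6@(2,2):R a7@(1,3):R
t=2: a0@(2,5):P a1@(0,0):R a2@(3,3):P a4@(1,2):R a5@(2,5):P a6@(2,1):R a7@(0,3):R
t=3: a0@(2,0):P a1@(4,0):R a2@(4,3):P a4@(0,2):R a5@(2,0):P a6@(2,2):R a7@(1,3):R
t=4: a0@(3,0):P a1@(0,0):R a2@(0,3):P a4@(1,2):R a5@(3,0):P a6@(2,3):R a7@(2,3):R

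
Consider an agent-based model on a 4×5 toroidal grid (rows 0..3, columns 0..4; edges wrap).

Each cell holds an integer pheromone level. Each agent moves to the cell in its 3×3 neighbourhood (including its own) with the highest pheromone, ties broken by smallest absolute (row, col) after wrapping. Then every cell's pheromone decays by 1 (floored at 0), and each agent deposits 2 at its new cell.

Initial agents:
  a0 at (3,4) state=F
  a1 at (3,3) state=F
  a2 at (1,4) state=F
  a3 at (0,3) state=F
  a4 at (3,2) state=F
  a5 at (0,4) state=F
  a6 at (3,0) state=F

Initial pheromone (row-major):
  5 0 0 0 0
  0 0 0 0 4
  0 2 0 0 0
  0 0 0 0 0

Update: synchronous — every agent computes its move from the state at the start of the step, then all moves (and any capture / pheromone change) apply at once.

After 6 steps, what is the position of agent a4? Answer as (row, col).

t=1: a0@(0,0) a1@(0,2) a2@(0,0) a3@(1,4) a4@(2,1) a5@(0,0) a6@(0,0) | pheromone: 12 0 2 0 0 / 0 0 0 0 5 / 0 3 0 0 0 / 0 0 0 0 0
t=2: a0@(0,0) a1@(0,2) a2@(0,0) a3@(0,0) a4@(2,1) a5@(0,0) a6@(0,0) | pheromone: 21 0 3 0 0 / 0 0 0 0 4 / 0 4 0 0 0 / 0 0 0 0 0
t=3: a0@(0,0) a1@(0,2) a2@(0,0) a3@(0,0) a4@(2,1) a5@(0,0) a6@(0,0) | pheromone: 30 0 4 0 0 / 0 0 0 0 3 / 0 5 0 0 0 / 0 0 0 0 0
t=4: a0@(0,0) a1@(0,2) a2@(0,0) a3@(0,0) a4@(2,1) a5@(0,0) a6@(0,0) | pheromone: 39 0 5 0 0 / 0 0 0 0 2 / 0 6 0 0 0 / 0 0 0 0 0
t=5: a0@(0,0) a1@(0,2) a2@(0,0) a3@(0,0) a4@(2,1) a5@(0,0) a6@(0,0) | pheromone: 48 0 6 0 0 / 0 0 0 0 1 / 0 7 0 0 0 / 0 0 0 0 0
t=6: a0@(0,0) a1@(0,2) a2@(0,0) a3@(0,0) a4@(2,1) a5@(0,0) a6@(0,0) | pheromone: 57 0 7 0 0 / 0 0 0 0 0 / 0 8 0 0 0 / 0 0 0 0 0

(2, 1)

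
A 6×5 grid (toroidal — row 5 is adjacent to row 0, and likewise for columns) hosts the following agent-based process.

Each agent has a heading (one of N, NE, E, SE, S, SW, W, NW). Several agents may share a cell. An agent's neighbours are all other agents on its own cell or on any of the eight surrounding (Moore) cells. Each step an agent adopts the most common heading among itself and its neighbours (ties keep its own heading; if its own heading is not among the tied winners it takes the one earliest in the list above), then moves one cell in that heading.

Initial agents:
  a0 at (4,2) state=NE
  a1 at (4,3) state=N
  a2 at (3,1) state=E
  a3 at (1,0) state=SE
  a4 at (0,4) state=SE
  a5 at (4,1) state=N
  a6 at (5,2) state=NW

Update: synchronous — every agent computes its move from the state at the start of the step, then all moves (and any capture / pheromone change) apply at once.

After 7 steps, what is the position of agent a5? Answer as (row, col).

t=1: a0@(3,2):N a1@(3,3):N a2@(3,2):E a3@(2,1):SE a4@(1,0):SE a5@(3,1):N a6@(4,2):N
t=2: a0@(2,2):N a1@(2,3):N a2@(2,2):N a3@(3,2):SE a4@(2,1):SE a5@(2,1):N a6@(3,2):N
t=3: a0@(1,2):N a1@(1,3):N a2@(1,2):N a3@(2,2):N a4@(1,1):N a5@(1,1):N a6@(2,2):N
t=4: a0@(0,2):N a1@(0,3):N a2@(0,2):N a3@(1,2):N a4@(0,1):N a5@(0,1):N a6@(1,2):N
t=5: a0@(5,2):N a1@(5,3):N a2@(5,2):N a3@(0,2):N a4@(5,1):N a5@(5,1):N a6@(0,2):N
t=6: a0@(4,2):N a1@(4,3):N a2@(4,2):N a3@(5,2):N a4@(4,1):N a5@(4,1):N a6@(5,2):N
t=7: a0@(3,2):N a1@(3,3):N a2@(3,2):N a3@(4,2):N a4@(3,1):N a5@(3,1):N a6@(4,2):N

(3, 1)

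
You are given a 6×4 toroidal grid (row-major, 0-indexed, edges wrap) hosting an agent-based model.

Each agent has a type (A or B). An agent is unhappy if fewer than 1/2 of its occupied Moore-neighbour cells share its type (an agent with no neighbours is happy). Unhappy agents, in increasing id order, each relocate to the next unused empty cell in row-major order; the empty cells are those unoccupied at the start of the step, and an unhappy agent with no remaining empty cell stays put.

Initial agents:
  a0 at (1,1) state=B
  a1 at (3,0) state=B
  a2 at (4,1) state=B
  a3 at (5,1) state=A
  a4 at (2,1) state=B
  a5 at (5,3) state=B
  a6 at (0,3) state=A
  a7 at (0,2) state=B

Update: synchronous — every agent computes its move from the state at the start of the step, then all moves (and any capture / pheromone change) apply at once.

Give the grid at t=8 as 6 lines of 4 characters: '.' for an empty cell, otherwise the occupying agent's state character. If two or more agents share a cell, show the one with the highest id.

..BA
AB..
.B..
B...
.B..
...B

t=1: a0@(1,1):B a1@(3,0):B a2@(4,1):B a3@(0,0):A a4@(2,1):B a5@(5,3):B a6@(0,1):A a7@(0,2):B
t=2: a0@(1,1):B a1@(3,0):B a2@(4,1):B a3@(0,3):A a4@(2,1):B a5@(5,3):B a6@(1,0):A a7@(0,2):B
t=3: a0@(1,1):B a1@(3,0):B a2@(4,1):B a3@(0,0):A a4@(2,1):B a5@(5,3):B a6@(0,1):A a7@(0,2):B
t=4: a0@(1,1):B a1@(3,0):B a2@(4,1):B a3@(0,3):A a4@(2,1):B a5@(5,3):B a6@(1,0):A a7@(0,2):B
t=5: a0@(1,1):B a1@(3,0):B a2@(4,1):B a3@(0,0):A a4@(2,1):B a5@(5,3):B a6@(0,1):A a7@(0,2):B
t=6: a0@(1,1):B a1@(3,0):B a2@(4,1):B a3@(0,3):A a4@(2,1):B a5@(5,3):B a6@(1,0):A a7@(0,2):B
t=7: a0@(1,1):B a1@(3,0):B a2@(4,1):B a3@(0,0):A a4@(2,1):B a5@(5,3):B a6@(0,1):A a7@(0,2):B
t=8: a0@(1,1):B a1@(3,0):B a2@(4,1):B a3@(0,3):A a4@(2,1):B a5@(5,3):B a6@(1,0):A a7@(0,2):B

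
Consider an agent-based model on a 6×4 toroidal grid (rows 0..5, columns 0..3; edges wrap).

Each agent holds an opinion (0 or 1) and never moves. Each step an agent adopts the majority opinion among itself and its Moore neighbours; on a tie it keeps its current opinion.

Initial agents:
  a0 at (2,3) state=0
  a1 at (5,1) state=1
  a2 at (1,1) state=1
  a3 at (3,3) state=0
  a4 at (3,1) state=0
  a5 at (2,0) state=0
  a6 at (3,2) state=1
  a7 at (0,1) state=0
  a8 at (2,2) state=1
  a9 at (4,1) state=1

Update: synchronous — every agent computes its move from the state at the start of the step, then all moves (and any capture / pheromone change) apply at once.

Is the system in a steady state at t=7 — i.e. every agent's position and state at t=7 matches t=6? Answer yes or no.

yes

t=1: a0@(2,3):0 a1@(5,1):1 a2@(1,1):1 a3@(3,3):0 a4@(3,1):1 a5@(2,0):0 a6@(3,2):1 a7@(0,1):1 a8@(2,2):1 a9@(4,1):1
t=2: (unchanged — steady state)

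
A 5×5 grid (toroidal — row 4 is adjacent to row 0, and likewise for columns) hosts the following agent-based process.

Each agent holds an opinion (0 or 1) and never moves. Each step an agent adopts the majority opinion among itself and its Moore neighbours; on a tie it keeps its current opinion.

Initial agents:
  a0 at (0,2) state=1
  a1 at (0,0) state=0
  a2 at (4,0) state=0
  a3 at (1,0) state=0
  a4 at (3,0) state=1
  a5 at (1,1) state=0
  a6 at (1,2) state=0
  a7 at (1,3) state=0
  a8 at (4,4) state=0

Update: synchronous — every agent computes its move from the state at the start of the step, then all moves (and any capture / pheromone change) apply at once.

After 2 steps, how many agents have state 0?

t=1: a0@(0,2):0 a1@(0,0):0 a2@(4,0):0 a3@(1,0):0 a4@(3,0):0 a5@(1,1):0 a6@(1,2):0 a7@(1,3):0 a8@(4,4):0
t=2: (unchanged — steady state)

9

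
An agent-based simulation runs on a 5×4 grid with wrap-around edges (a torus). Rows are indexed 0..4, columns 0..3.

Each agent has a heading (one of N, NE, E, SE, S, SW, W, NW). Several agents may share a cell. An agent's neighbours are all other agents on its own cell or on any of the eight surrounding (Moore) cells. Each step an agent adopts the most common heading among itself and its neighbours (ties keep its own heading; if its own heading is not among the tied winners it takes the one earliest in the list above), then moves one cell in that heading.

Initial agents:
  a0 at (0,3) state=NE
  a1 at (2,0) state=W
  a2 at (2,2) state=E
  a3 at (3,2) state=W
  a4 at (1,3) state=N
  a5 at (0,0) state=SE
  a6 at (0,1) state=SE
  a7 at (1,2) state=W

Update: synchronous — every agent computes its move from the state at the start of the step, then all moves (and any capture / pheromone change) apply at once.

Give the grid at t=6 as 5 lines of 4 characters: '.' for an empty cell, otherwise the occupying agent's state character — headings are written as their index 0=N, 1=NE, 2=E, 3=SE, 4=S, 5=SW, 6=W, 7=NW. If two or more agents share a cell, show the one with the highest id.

....
66..
6.6.
66..
....

t=1: a0@(4,0):NE a1@(2,3):W a2@(2,1):W a3@(3,1):W a4@(1,2):W a5@(1,1):SE a6@(1,2):SE a7@(1,1):W
t=2: a0@(3,1):NE a1@(2,2):W a2@(2,0):W a3@(3,0):W a4@(1,1):W a5@(1,0):W a6@(1,1):W a7@(1,0):W
t=3: a0@(3,0):W a1@(2,1):W a2@(2,3):W a3@(3,3):W a4@(1,0):W a5@(1,3):W a6@(1,0):W a7@(1,3):W
t=4: a0@(3,3):W a1@(2,0):W a2@(2,2):W a3@(3,2):W a4@(1,3):W a5@(1,2):W a6@(1,3):W a7@(1,2):W
t=5: a0@(3,2):W a1@(2,3):W a2@(2,1):W a3@(3,1):W a4@(1,2):W a5@(1,1):W a6@(1,2):W a7@(1,1):W
t=6: a0@(3,1):W a1@(2,2):W a2@(2,0):W a3@(3,0):W a4@(1,1):W a5@(1,0):W a6@(1,1):W a7@(1,0):W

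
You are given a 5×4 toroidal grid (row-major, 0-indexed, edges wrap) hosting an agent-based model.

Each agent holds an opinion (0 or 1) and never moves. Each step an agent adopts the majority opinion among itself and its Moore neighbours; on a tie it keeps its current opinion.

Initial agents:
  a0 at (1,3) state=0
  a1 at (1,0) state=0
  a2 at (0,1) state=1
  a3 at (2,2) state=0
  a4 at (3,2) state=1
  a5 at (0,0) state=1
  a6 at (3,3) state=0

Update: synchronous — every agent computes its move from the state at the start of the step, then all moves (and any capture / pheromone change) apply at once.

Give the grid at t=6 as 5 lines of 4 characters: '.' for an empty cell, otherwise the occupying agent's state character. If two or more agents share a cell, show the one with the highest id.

11..
0..0
..0.
..00
....

t=1: a0@(1,3):0 a1@(1,0):0 a2@(0,1):1 a3@(2,2):0 a4@(3,2):0 a5@(0,0):1 a6@(3,3):0
t=2: (unchanged — steady state)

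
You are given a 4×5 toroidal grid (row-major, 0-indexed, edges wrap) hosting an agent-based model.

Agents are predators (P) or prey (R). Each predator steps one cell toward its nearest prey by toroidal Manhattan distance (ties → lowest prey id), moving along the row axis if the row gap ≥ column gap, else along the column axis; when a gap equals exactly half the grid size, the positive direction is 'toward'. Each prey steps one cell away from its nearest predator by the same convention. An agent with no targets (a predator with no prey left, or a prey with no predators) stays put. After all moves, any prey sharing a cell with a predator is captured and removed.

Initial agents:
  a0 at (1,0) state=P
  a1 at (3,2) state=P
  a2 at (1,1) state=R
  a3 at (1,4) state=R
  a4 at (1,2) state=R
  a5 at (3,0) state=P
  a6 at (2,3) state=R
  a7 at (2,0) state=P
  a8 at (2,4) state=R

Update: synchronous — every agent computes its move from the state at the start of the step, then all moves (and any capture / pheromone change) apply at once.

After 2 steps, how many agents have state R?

5

t=1: a0@(1,1):P a1@(0,2):P a2@(1,2):R a3@(1,3):R a4@(1,3):R a5@(2,0):P a6@(1,3):R a7@(2,4):P a8@(2,3):R
t=2: a0@(1,2):P a1@(1,2):P a2@(1,3):R a3@(1,4):R a4@(1,4):R a5@(2,4):P a6@(1,4):R a7@(2,3):P a8@(2,2):R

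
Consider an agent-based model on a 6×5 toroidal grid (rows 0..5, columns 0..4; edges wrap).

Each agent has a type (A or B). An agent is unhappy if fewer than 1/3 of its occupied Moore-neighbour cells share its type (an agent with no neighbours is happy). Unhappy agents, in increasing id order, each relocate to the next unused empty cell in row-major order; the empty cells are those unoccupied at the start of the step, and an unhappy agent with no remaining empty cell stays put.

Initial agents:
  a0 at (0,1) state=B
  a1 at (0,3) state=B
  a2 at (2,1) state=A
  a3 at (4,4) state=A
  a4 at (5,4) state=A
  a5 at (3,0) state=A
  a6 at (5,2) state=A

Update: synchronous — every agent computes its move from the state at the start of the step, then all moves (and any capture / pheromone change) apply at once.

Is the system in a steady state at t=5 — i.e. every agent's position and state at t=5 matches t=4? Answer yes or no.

yes

t=1: a0@(0,0):B a1@(0,2):B a2@(2,1):A a3@(4,4):A a4@(5,4):A a5@(3,0):A a6@(0,4):A
t=2: a0@(0,1):B a1@(0,2):B a2@(2,1):A a3@(4,4):A a4@(5,4):A a5@(3,0):A a6@(0,4):A
t=3: (unchanged — steady state)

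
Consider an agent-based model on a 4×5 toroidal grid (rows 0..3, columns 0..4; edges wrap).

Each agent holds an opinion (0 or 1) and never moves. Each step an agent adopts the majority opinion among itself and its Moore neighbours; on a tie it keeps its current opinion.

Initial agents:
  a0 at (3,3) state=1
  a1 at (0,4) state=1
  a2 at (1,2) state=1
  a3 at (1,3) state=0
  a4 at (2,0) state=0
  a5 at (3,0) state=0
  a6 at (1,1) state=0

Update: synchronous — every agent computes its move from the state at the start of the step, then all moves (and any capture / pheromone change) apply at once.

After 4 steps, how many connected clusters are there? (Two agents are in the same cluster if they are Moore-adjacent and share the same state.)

2

t=1: a0@(3,3):1 a1@(0,4):1 a2@(1,2):0 a3@(1,3):1 a4@(2,0):0 a5@(3,0):0 a6@(1,1):0
t=2: (unchanged — steady state)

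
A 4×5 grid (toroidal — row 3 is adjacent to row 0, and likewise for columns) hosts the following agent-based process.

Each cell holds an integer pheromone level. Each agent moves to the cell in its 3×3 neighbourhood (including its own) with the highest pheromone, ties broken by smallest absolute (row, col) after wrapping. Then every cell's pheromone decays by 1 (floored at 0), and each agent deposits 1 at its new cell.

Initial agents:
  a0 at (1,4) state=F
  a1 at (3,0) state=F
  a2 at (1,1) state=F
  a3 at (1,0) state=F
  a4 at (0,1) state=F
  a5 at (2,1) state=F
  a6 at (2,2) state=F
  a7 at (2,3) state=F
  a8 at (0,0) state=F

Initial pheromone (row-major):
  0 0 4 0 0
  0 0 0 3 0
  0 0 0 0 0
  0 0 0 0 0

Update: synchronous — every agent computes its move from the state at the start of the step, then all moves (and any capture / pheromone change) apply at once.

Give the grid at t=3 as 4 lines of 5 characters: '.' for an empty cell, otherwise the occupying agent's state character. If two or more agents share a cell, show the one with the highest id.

t=1: a0@(1,3) a1@(0,0) a2@(0,2) a3@(0,0) a4@(0,2) a5@(1,0) a6@(1,3) a7@(1,3) a8@(0,0) | pheromone: 3 0 5 0 0 / 1 0 0 5 0 / 0 0 0 0 0 / 0 0 0 0 0
t=2: a0@(0,2) a1@(0,0) a2@(0,2) a3@(0,0) a4@(0,2) a5@(0,0) a6@(0,2) a7@(0,2) a8@(0,0) | pheromone: 6 0 9 0 0 / 0 0 0 4 0 / 0 0 0 0 0 / 0 0 0 0 0
t=3: a0@(0,2) a1@(0,0) a2@(0,2) a3@(0,0) a4@(0,2) a5@(0,0) a6@(0,2) a7@(0,2) a8@(0,0) | pheromone: 9 0 13 0 0 / 0 0 0 3 0 / 0 0 0 0 0 / 0 0 0 0 0

F.F..
.....
.....
.....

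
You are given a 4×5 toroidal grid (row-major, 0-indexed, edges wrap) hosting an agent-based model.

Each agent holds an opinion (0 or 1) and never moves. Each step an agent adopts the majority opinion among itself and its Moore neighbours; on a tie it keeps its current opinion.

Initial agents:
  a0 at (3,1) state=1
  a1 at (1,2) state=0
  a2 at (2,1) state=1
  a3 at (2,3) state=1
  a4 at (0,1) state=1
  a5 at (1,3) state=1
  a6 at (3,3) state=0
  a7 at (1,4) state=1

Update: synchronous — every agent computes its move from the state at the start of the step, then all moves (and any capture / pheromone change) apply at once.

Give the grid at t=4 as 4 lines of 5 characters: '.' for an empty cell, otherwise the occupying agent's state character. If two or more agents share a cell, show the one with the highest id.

t=1: a0@(3,1):1 a1@(1,2):1 a2@(2,1):1 a3@(2,3):1 a4@(0,1):1 a5@(1,3):1 a6@(3,3):0 a7@(1,4):1
t=2: (unchanged — steady state)

.1...
..111
.1.1.
.1.0.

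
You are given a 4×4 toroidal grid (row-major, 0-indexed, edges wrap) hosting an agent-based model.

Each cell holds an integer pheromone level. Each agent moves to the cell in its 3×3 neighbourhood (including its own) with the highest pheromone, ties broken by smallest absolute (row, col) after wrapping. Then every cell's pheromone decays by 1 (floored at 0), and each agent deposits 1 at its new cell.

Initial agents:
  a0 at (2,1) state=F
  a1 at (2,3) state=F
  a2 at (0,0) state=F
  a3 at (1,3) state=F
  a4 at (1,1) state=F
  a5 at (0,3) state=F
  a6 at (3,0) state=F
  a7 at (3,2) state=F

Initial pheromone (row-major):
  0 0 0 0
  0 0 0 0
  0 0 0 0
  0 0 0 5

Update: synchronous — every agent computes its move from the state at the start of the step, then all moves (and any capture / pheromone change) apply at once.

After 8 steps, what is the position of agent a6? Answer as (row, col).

(3, 3)

t=1: a0@(1,0) a1@(3,3) a2@(3,3) a3@(0,0) a4@(0,0) a5@(3,3) a6@(3,3) a7@(3,3) | pheromone: 2 0 0 0 / 1 0 0 0 / 0 0 0 0 / 0 0 0 9
t=2: a0@(0,0) a1@(3,3) a2@(3,3) a3@(3,3) a4@(3,3) a5@(3,3) a6@(3,3) a7@(3,3) | pheromone: 2 0 0 0 / 0 0 0 0 / 0 0 0 0 / 0 0 0 15
t=3: a0@(3,3) a1@(3,3) a2@(3,3) a3@(3,3) a4@(3,3) a5@(3,3) a6@(3,3) a7@(3,3) | pheromone: 1 0 0 0 / 0 0 0 0 / 0 0 0 0 / 0 0 0 22
t=4: a0@(3,3) a1@(3,3) a2@(3,3) a3@(3,3) a4@(3,3) a5@(3,3) a6@(3,3) a7@(3,3) | pheromone: 0 0 0 0 / 0 0 0 0 / 0 0 0 0 / 0 0 0 29
t=5: a0@(3,3) a1@(3,3) a2@(3,3) a3@(3,3) a4@(3,3) a5@(3,3) a6@(3,3) a7@(3,3) | pheromone: 0 0 0 0 / 0 0 0 0 / 0 0 0 0 / 0 0 0 36
t=6: a0@(3,3) a1@(3,3) a2@(3,3) a3@(3,3) a4@(3,3) a5@(3,3) a6@(3,3) a7@(3,3) | pheromone: 0 0 0 0 / 0 0 0 0 / 0 0 0 0 / 0 0 0 43
t=7: a0@(3,3) a1@(3,3) a2@(3,3) a3@(3,3) a4@(3,3) a5@(3,3) a6@(3,3) a7@(3,3) | pheromone: 0 0 0 0 / 0 0 0 0 / 0 0 0 0 / 0 0 0 50
t=8: a0@(3,3) a1@(3,3) a2@(3,3) a3@(3,3) a4@(3,3) a5@(3,3) a6@(3,3) a7@(3,3) | pheromone: 0 0 0 0 / 0 0 0 0 / 0 0 0 0 / 0 0 0 57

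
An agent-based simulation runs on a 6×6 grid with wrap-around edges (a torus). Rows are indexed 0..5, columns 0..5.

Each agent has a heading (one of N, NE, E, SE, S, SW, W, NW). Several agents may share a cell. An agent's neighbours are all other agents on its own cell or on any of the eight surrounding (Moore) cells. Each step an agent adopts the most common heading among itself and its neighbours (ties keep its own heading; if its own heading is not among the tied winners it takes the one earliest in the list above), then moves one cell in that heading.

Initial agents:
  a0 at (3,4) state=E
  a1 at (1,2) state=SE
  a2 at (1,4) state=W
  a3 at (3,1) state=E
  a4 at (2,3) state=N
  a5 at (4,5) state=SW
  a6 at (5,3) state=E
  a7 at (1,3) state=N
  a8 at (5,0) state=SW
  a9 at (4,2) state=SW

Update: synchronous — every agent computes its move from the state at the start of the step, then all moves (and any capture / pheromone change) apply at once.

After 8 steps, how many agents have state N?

t=1: a0@(3,5):E a1@(0,2):N a2@(0,4):N a3@(3,2):E a4@(1,3):N a5@(5,4):SW a6@(5,4):E a7@(0,3):N a8@(0,5):SW a9@(4,3):E
t=2: a0@(3,0):E a1@(5,2):N a2@(5,4):N a3@(3,3):E a4@(0,3):N a5@(0,3):SW a6@(5,5):E a7@(5,3):N a8@(1,4):SW a9@(4,4):E
t=3: a0@(3,1):E a1@(4,2):N a2@(4,4):N a3@(3,4):E a4@(5,3):N a5@(5,3):N a6@(5,0):E a7@(4,3):N a8@(2,3):SW a9@(4,5):E
t=4: a0@(3,2):E a1@(3,2):N a2@(3,4):N a3@(3,5):E a4@(4,3):N a5@(4,3):N a6@(5,1):E a7@(3,3):N a8@(3,2):SW a9@(4,0):E
t=5: a0@(2,2):N a1@(2,2):N a2@(2,4):N a3@(3,0):E a4@(3,3):N a5@(3,3):N a6@(5,2):E a7@(2,3):N a8@(2,2):N a9@(4,1):E
t=6: a0@(1,2):N a1@(1,2):N a2@(1,4):N a3@(3,1):E a4@(2,3):N a5@(2,3):N a6@(5,3):E a7@(1,3):N a8@(1,2):N a9@(4,2):E
t=7: a0@(0,2):N a1@(0,2):N a2@(0,4):N a3@(3,2):E a4@(1,3):N a5@(1,3):N a6@(5,4):E a7@(0,3):N a8@(0,2):N a9@(4,3):E
t=8: a0@(5,2):N a1@(5,2):N a2@(5,4):N a3@(3,3):E a4@(0,3):N a5@(0,3):N a6@(5,5):E a7@(5,3):N a8@(5,2):N a9@(4,4):E

7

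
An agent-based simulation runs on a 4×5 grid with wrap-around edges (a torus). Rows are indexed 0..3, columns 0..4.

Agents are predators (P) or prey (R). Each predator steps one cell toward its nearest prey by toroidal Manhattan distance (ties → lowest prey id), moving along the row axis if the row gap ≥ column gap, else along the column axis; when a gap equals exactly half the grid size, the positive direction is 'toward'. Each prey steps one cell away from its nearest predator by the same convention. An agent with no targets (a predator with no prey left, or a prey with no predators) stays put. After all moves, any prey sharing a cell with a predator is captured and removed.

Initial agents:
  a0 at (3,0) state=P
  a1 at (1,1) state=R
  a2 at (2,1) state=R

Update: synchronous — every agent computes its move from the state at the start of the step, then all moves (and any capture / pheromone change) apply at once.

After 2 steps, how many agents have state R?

t=1: a0@(2,0):P a1@(0,1):R a2@(1,1):R
t=2: a0@(1,0):P a1@(3,1):R a2@(0,1):R

2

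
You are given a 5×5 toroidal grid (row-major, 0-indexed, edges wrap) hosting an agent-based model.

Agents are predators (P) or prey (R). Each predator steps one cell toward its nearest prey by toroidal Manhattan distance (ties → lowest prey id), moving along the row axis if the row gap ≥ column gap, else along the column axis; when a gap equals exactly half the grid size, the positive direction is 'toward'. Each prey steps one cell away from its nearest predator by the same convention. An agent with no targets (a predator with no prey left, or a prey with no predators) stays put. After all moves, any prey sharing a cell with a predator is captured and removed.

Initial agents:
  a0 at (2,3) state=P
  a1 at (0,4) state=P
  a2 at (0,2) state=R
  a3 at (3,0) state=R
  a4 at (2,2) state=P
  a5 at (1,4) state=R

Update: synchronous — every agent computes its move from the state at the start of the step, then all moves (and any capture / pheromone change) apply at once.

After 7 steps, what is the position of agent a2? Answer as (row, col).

(3, 2)

t=1: a0@(1,3):P a1@(1,4):P a2@(0,1):R a3@(3,1):R a4@(1,2):P a5@(2,4):R
t=2: a0@(2,3):P a1@(2,4):P a2@(4,1):R a3@(4,1):R a4@(0,2):P a5@(3,4):R
t=3: a0@(3,3):P a1@(3,4):P a2@(3,1):R a3@(3,1):R a4@(4,2):P a5@(4,4):R
t=4: a0@(3,2):P a1@(4,4):P a2@(3,0):R a3@(3,0):R a4@(3,2):P a5@(0,4):R
t=5: a0@(3,1):P a1@(0,4):P a2@(3,4):R a3@(3,4):R a4@(3,1):P a5@(1,4):R
t=6: a0@(3,0):P a1@(1,4):P a2@(3,3):R a3@(3,3):R a4@(3,0):P a5@(2,4):R
t=7: a0@(3,4):P a1@(2,4):P a2@(3,2):R a3@(3,2):R a4@(3,4):P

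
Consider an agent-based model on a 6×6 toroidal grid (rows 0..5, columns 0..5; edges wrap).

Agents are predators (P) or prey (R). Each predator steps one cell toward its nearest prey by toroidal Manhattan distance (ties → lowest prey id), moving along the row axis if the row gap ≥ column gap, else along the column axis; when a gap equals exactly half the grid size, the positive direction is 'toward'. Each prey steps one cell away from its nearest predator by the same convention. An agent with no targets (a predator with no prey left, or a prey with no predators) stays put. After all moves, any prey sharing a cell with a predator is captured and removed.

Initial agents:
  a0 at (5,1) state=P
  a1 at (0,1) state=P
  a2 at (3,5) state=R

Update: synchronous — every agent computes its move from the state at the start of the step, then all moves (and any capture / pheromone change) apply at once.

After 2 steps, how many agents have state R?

1

t=1: a0@(4,1):P a1@(1,1):P a2@(2,5):R
t=2: a0@(3,1):P a1@(1,0):P a2@(2,4):R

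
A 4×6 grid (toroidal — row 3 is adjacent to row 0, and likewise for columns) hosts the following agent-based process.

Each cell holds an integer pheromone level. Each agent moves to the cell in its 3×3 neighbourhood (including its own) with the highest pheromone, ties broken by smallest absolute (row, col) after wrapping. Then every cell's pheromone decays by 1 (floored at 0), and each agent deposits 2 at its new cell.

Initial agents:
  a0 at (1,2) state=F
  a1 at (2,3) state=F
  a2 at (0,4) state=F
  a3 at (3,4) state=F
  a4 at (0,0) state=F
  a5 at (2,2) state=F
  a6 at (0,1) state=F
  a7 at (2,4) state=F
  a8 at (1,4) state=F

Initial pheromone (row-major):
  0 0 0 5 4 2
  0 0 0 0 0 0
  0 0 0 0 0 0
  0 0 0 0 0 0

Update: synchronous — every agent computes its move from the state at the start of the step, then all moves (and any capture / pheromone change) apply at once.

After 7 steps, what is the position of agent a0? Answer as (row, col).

t=1: a0@(0,3) a1@(1,2) a2@(0,3) a3@(0,3) a4@(0,5) a5@(1,1) a6@(0,0) a7@(1,3) a8@(0,3) | pheromone: 2 0 0 12 3 3 / 0 2 2 2 0 0 / 0 0 0 0 0 0 / 0 0 0 0 0 0
t=2: a0@(0,3) a1@(0,3) a2@(0,3) a3@(0,3) a4@(0,4) a5@(0,0) a6@(0,5) a7@(0,3) a8@(0,3) | pheromone: 3 0 0 23 4 4 / 0 1 1 1 0 0 / 0 0 0 0 0 0 / 0 0 0 0 0 0
t=3: a0@(0,3) a1@(0,3) a2@(0,3) a3@(0,3) a4@(0,3) a5@(0,5) a6@(0,4) a7@(0,3) a8@(0,3) | pheromone: 2 0 0 36 5 5 / 0 0 0 0 0 0 / 0 0 0 0 0 0 / 0 0 0 0 0 0
t=4: a0@(0,3) a1@(0,3) a2@(0,3) a3@(0,3) a4@(0,3) a5@(0,4) a6@(0,3) a7@(0,3) a8@(0,3) | pheromone: 1 0 0 51 6 4 / 0 0 0 0 0 0 / 0 0 0 0 0 0 / 0 0 0 0 0 0
t=5: a0@(0,3) a1@(0,3) a2@(0,3) a3@(0,3) a4@(0,3) a5@(0,3) a6@(0,3) a7@(0,3) a8@(0,3) | pheromone: 0 0 0 68 5 3 / 0 0 0 0 0 0 / 0 0 0 0 0 0 / 0 0 0 0 0 0
t=6: a0@(0,3) a1@(0,3) a2@(0,3) a3@(0,3) a4@(0,3) a5@(0,3) a6@(0,3) a7@(0,3) a8@(0,3) | pheromone: 0 0 0 85 4 2 / 0 0 0 0 0 0 / 0 0 0 0 0 0 / 0 0 0 0 0 0
t=7: a0@(0,3) a1@(0,3) a2@(0,3) a3@(0,3) a4@(0,3) a5@(0,3) a6@(0,3) a7@(0,3) a8@(0,3) | pheromone: 0 0 0 102 3 1 / 0 0 0 0 0 0 / 0 0 0 0 0 0 / 0 0 0 0 0 0

(0, 3)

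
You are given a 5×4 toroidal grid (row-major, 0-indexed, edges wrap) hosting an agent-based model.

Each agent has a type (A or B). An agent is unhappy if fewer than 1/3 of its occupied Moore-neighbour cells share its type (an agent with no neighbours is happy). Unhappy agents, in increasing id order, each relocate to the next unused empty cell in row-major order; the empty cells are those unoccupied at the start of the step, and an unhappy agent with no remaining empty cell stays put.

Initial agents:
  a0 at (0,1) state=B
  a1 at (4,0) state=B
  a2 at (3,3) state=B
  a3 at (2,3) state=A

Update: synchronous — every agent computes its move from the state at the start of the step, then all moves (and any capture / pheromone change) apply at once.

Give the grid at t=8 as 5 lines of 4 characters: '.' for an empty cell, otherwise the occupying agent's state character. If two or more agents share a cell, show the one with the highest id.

.BA.
....
....
...B
B...

t=1: a0@(0,1):B a1@(4,0):B a2@(3,3):B a3@(0,0):A
t=2: a0@(0,1):B a1@(4,0):B a2@(3,3):B a3@(0,2):A
t=3: a0@(0,1):B a1@(4,0):B a2@(3,3):B a3@(0,0):A
t=4: a0@(0,1):B a1@(4,0):B a2@(3,3):B a3@(0,2):A
t=5: a0@(0,1):B a1@(4,0):B a2@(3,3):B a3@(0,0):A
t=6: a0@(0,1):B a1@(4,0):B a2@(3,3):B a3@(0,2):A
t=7: a0@(0,1):B a1@(4,0):B a2@(3,3):B a3@(0,0):A
t=8: a0@(0,1):B a1@(4,0):B a2@(3,3):B a3@(0,2):A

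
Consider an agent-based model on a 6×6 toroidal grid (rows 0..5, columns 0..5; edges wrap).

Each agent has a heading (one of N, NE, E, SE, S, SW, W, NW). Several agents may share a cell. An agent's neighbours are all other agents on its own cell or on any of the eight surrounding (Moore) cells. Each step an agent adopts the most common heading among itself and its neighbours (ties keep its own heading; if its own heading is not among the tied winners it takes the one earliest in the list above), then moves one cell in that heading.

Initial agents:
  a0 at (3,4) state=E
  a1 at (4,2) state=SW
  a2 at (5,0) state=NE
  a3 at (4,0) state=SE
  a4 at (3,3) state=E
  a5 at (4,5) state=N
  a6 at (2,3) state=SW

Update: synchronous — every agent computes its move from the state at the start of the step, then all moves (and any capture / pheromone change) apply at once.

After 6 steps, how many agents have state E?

t=1: a0@(3,5):E a1@(5,1):SW a2@(4,1):NE a3@(5,1):SE a4@(3,4):E a5@(3,5):N a6@(2,4):E
t=2: a0@(3,0):E a1@(0,0):SW a2@(3,2):NE a3@(0,2):SE a4@(3,5):E a5@(3,0):E a6@(2,5):E
t=3: a0@(3,1):E a1@(1,5):SW a2@(2,3):NE a3@(1,3):SE a4@(3,0):E a5@(3,1):E a6@(2,0):E
t=4: a0@(3,2):E a1@(2,4):SW a2@(1,4):NE a3@(2,4):SE a4@(3,1):E a5@(3,2):E a6@(2,1):E
t=5: a0@(3,3):E a1@(3,3):SW a2@(0,5):NE a3@(3,5):SE a4@(3,2):E a5@(3,3):E a6@(2,2):E
t=6: a0@(3,4):E a1@(3,4):E a2@(5,0):NE a3@(4,0):SE a4@(3,3):E a5@(3,4):E a6@(2,3):E

5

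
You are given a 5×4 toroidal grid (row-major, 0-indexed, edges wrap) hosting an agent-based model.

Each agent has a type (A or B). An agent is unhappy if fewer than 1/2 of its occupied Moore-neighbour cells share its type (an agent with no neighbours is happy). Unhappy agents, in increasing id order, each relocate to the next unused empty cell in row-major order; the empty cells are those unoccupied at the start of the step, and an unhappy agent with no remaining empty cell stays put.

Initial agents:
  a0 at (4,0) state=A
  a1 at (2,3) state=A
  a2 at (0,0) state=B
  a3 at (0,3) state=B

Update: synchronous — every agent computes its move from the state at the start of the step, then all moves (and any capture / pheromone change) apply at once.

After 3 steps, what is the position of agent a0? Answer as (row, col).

(0, 1)

t=1: a0@(0,1):A a1@(2,3):A a2@(0,0):B a3@(0,3):B
t=2: a0@(0,2):A a1@(2,3):A a2@(0,0):B a3@(0,3):B
t=3: a0@(0,1):A a1@(2,3):A a2@(0,0):B a3@(0,3):B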